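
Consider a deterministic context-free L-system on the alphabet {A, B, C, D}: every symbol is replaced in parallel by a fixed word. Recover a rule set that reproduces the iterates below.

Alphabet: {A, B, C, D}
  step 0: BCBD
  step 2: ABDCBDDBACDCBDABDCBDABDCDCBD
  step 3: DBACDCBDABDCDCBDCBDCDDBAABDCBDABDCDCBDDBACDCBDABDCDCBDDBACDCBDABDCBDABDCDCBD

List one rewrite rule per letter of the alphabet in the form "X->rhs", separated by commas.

A->DBA, B->CD, C->ABD, D->CBD

  step 2 ⇒ step 3: ABDCBDDBACDCBDABDCBDABDCDCBD ⇒ DBA·CD·CBD·ABD·CD·CBD·CBD·CD·DBA·ABD·CBD·ABD·CD·CBD·DBA·CD·CBD·ABD·CD·CBD·DBA·CD·CBD·ABD·CBD·ABD·CD·CBD
    A ↦ DBA
    B ↦ CD
    C ↦ ABD
    D ↦ CBD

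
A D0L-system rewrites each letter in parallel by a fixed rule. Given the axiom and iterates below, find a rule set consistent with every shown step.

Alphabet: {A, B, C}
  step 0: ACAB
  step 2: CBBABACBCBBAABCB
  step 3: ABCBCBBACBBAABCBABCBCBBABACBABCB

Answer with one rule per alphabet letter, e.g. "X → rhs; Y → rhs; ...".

  step 2 ⇒ step 3: CBBABACBCBBAABCB ⇒ AB·CB·CB·BA·CB·BA·AB·CB·AB·CB·CB·BA·BA·CB·AB·CB
    A ↦ BA
    B ↦ CB
    C ↦ AB

A->BA, B->CB, C->AB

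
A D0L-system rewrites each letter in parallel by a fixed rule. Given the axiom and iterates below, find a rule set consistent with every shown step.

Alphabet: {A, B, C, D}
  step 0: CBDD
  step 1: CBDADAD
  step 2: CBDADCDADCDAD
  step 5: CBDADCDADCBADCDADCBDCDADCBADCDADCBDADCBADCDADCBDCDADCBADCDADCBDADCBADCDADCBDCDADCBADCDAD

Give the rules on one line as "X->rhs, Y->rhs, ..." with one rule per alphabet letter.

A->CD, B->D, C->CB, D->AD

  step 1 ⇒ step 2: CBDADAD ⇒ CB·D·AD·CD·AD·CD·AD
    A ↦ CD
    B ↦ D
    C ↦ CB
    D ↦ AD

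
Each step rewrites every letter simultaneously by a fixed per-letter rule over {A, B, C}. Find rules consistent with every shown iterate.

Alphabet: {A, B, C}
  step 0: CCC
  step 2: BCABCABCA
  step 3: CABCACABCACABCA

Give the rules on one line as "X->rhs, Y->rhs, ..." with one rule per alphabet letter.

A->BCA, B->C, C->A

  step 2 ⇒ step 3: BCABCABCA ⇒ C·A·BCA·C·A·BCA·C·A·BCA
    A ↦ BCA
    B ↦ C
    C ↦ A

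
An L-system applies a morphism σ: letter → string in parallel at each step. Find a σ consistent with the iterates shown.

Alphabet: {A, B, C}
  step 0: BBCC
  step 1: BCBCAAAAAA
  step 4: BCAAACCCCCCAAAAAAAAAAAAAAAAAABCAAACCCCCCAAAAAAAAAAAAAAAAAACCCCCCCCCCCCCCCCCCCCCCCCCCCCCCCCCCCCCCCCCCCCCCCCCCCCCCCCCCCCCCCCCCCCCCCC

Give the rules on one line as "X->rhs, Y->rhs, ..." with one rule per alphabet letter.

A->CC, B->BC, C->AAA

  step 0 ⇒ step 1: BBCC ⇒ BC·BC·AAA·AAA
    B ↦ BC
    C ↦ AAA
    A ↦ CC  (constrained at step 1)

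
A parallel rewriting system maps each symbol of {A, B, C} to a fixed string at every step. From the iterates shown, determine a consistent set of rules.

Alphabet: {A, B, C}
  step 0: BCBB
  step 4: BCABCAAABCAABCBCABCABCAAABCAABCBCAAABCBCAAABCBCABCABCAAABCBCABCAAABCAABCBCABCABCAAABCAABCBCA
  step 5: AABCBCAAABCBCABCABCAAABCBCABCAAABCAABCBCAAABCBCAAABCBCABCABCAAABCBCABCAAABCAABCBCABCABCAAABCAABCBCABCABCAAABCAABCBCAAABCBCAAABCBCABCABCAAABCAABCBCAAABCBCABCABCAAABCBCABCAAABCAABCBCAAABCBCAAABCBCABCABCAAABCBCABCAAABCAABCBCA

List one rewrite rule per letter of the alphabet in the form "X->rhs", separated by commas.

A->BCA, B->A, C->ABC

  step 4 ⇒ step 5: BCABCAAABCAABCBCABCABCAAABCAABCBCAAABCBCAAABCBCABCABCAAABCBCABCAAABCAABCBCABCABCAAABCAABCBCA ⇒ A·ABC·BCA·A·ABC·BCA·BCA·BCA·A·ABC·BCA·BCA·A·ABC·A·ABC·BCA·A·ABC·BCA·A·ABC·BCA·BCA·BCA·A·ABC·BCA·BCA·A·ABC·A·ABC·BCA·BCA·BCA·A·ABC·A·ABC·BCA·BCA·BCA·A·ABC·A·ABC·BCA·A·ABC·BCA·A·ABC·BCA·BCA·BCA·A·ABC·A·ABC·BCA·A·ABC·BCA·BCA·BCA·A·ABC·BCA·BCA·A·ABC·A·ABC·BCA·A·ABC·BCA·A·ABC·BCA·BCA·BCA·A·ABC·BCA·BCA·A·ABC·A·ABC·BCA
    A ↦ BCA
    B ↦ A
    C ↦ ABC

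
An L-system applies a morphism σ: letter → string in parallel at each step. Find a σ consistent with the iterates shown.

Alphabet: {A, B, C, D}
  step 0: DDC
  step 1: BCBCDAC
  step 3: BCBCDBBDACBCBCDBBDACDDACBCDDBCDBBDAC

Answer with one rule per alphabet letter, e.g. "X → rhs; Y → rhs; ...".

A->DBB, B->D, C->DAC, D->BC

  step 0 ⇒ step 1: DDC ⇒ BC·BC·DAC
    C ↦ DAC
    D ↦ BC
    A ↦ DBB  (constrained at step 1)
    B ↦ D  (constrained at step 1)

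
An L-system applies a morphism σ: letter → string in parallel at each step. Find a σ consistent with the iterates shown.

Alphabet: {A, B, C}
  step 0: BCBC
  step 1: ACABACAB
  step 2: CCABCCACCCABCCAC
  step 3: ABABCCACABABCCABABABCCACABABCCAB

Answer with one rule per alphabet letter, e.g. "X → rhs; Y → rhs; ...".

  step 2 ⇒ step 3: CCABCCACCCABCCAC ⇒ AB·AB·CC·AC·AB·AB·CC·AB·AB·AB·CC·AC·AB·AB·CC·AB
    A ↦ CC
    B ↦ AC
    C ↦ AB

A->CC, B->AC, C->AB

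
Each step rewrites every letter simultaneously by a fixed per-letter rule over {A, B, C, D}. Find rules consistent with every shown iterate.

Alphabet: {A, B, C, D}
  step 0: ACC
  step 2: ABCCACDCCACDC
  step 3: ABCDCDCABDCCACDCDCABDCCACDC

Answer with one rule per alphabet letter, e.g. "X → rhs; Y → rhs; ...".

  step 2 ⇒ step 3: ABCCACDCCACDC ⇒ AB·C·DC·DC·AB·DC·CAC·DC·DC·AB·DC·CAC·DC
    A ↦ AB
    B ↦ C
    C ↦ DC
    D ↦ CAC

A->AB, B->C, C->DC, D->CAC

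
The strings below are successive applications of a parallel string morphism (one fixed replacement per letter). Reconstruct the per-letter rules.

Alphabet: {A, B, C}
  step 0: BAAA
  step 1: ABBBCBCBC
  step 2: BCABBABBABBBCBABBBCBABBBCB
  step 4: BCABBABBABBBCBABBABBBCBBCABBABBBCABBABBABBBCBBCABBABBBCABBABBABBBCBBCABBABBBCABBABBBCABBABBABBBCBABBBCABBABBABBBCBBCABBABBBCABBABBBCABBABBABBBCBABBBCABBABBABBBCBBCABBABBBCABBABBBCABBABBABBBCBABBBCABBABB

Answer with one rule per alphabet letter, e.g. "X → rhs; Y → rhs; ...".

  step 1 ⇒ step 2: ABBBCBCBC ⇒ BC·ABB·ABB·ABB·BCB·ABB·BCB·ABB·BCB
    A ↦ BC
    B ↦ ABB
    C ↦ BCB

A->BC, B->ABB, C->BCB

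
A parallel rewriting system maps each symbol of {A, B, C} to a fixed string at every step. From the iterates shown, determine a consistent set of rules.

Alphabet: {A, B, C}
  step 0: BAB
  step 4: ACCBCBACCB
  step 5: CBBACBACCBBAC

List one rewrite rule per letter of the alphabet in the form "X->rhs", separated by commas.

  step 4 ⇒ step 5: ACCBCBACCB ⇒ C·B·B·AC·B·AC·C·B·B·AC
    A ↦ C
    B ↦ AC
    C ↦ B

A->C, B->AC, C->B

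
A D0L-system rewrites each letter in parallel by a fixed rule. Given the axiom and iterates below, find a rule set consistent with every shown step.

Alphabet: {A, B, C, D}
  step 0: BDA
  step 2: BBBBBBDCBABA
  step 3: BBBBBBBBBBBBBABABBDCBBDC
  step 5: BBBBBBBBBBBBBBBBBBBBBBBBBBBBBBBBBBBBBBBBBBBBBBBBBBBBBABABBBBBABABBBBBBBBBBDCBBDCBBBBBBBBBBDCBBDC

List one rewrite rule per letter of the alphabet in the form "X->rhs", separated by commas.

  step 2 ⇒ step 3: BBBBBBDCBABA ⇒ BB·BB·BB·BB·BB·BB·BA·BA·BB·DC·BB·DC
    A ↦ DC
    B ↦ BB
    C ↦ BA
    D ↦ BA

A->DC, B->BB, C->BA, D->BA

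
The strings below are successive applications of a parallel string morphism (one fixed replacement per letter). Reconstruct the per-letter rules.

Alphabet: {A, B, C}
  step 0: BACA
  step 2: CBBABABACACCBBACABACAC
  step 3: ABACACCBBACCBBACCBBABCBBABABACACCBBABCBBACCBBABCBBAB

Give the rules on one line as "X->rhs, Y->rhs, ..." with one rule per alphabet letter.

A->CBB, B->AC, C->AB

  step 2 ⇒ step 3: CBBABABACACCBBACABACAC ⇒ AB·AC·AC·CBB·AC·CBB·AC·CBB·AB·CBB·AB·AB·AC·AC·CBB·AB·CBB·AC·CBB·AB·CBB·AB
    A ↦ CBB
    B ↦ AC
    C ↦ AB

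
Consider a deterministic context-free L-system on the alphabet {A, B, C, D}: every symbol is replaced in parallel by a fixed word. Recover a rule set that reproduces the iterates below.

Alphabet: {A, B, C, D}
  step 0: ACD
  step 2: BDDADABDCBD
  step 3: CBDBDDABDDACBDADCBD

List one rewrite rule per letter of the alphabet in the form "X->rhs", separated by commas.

  step 2 ⇒ step 3: BDDADABDCBD ⇒ C·BD·BD·DA·BD·DA·C·BD·AD·C·BD
    A ↦ DA
    B ↦ C
    C ↦ AD
    D ↦ BD

A->DA, B->C, C->AD, D->BD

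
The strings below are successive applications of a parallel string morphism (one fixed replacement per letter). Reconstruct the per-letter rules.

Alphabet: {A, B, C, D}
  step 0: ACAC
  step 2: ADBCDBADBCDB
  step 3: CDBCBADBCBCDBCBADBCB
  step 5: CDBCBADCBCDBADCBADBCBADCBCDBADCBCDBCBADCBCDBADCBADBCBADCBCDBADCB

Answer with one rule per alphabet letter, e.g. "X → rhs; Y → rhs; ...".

  step 2 ⇒ step 3: ADBCDBADBCDB ⇒ CD·B·CB·AD·B·CB·CD·B·CB·AD·B·CB
    A ↦ CD
    B ↦ CB
    C ↦ AD
    D ↦ B

A->CD, B->CB, C->AD, D->B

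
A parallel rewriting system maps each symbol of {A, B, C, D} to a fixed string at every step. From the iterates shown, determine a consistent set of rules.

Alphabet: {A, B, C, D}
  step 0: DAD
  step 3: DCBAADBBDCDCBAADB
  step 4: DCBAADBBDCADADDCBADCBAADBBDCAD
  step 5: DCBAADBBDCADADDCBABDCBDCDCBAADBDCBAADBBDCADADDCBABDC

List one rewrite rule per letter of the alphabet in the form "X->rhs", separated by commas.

A->B, B->AD, C->BA, D->DC

  step 4 ⇒ step 5: DCBAADBBDCADADDCBADCBAADBBDCAD ⇒ DC·BA·AD·B·B·DC·AD·AD·DC·BA·B·DC·B·DC·DC·BA·AD·B·DC·BA·AD·B·B·DC·AD·AD·DC·BA·B·DC
    A ↦ B
    B ↦ AD
    C ↦ BA
    D ↦ DC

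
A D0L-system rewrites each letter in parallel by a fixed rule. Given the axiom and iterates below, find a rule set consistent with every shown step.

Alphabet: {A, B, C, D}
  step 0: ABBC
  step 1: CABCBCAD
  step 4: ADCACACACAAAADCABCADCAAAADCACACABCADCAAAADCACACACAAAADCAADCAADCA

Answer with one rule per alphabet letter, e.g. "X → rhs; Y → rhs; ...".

  step 0 ⇒ step 1: ABBC ⇒ CA·BC·BC·AD
    A ↦ CA
    B ↦ BC
    C ↦ AD
    D ↦ AA  (constrained at step 1)

A->CA, B->BC, C->AD, D->AA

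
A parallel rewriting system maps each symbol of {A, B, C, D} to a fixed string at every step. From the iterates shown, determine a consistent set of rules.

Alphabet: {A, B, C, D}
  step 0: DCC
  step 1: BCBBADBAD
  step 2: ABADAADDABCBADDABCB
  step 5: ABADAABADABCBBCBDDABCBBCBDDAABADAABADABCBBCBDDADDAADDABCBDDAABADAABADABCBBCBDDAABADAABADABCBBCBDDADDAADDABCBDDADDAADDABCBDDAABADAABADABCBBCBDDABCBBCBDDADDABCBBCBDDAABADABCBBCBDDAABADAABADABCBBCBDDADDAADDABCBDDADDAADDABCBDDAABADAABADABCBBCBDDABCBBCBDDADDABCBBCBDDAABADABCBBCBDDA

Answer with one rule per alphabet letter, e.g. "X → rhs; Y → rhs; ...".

A->DDA, B->A, C->BAD, D->BCB

  step 1 ⇒ step 2: BCBBADBAD ⇒ A·BAD·A·A·DDA·BCB·A·DDA·BCB
    A ↦ DDA
    B ↦ A
    C ↦ BAD
    D ↦ BCB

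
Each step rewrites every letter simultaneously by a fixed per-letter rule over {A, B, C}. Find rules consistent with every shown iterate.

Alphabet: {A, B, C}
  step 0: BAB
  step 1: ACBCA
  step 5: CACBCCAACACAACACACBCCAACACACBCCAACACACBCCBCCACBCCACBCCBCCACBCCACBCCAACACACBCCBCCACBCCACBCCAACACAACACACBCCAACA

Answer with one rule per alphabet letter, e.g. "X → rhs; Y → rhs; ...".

  step 0 ⇒ step 1: BAB ⇒ A·CBC·A
    A ↦ CBC
    B ↦ A
    C ↦ CA  (constrained at step 1)

A->CBC, B->A, C->CA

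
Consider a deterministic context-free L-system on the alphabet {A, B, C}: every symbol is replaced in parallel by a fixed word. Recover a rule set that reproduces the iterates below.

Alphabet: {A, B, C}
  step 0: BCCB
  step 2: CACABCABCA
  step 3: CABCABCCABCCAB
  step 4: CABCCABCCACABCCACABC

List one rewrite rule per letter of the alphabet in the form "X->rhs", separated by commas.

A->B, B->C, C->CA

  step 3 ⇒ step 4: CABCABCCABCCAB ⇒ CA·B·C·CA·B·C·CA·CA·B·C·CA·CA·B·C
    A ↦ B
    B ↦ C
    C ↦ CA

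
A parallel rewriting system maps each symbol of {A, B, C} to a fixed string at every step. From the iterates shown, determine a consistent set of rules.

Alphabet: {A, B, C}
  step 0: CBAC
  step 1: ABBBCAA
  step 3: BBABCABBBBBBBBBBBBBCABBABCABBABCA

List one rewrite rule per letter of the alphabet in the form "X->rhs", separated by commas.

A->BCA, B->BB, C->A

  step 0 ⇒ step 1: CBAC ⇒ A·BB·BCA·A
    A ↦ BCA
    B ↦ BB
    C ↦ A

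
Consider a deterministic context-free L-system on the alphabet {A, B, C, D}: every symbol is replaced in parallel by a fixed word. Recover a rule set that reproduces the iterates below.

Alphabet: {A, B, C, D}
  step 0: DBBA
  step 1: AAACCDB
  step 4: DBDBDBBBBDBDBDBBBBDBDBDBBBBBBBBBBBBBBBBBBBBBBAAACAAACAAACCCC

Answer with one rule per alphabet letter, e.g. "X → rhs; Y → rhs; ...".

  step 0 ⇒ step 1: DBBA ⇒ AAA·C·C·DB
    A ↦ DB
    B ↦ C
    D ↦ AAA
    C ↦ BBB  (constrained at step 1)

A->DB, B->C, C->BBB, D->AAA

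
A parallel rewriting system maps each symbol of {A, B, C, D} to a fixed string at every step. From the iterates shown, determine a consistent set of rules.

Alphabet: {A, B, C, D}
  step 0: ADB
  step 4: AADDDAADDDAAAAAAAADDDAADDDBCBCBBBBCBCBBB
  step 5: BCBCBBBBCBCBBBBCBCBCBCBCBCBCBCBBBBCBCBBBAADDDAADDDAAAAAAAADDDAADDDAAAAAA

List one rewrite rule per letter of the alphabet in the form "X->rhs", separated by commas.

  step 4 ⇒ step 5: AADDDAADDDAAAAAAAADDDAADDDBCBCBBBBCBCBBB ⇒ BC·BC·B·B·B·BC·BC·B·B·B·BC·BC·BC·BC·BC·BC·BC·BC·B·B·B·BC·BC·B·B·B·AA·DDD·AA·DDD·AA·AA·AA·AA·DDD·AA·DDD·AA·AA·AA
    A ↦ BC
    B ↦ AA
    C ↦ DDD
    D ↦ B

A->BC, B->AA, C->DDD, D->B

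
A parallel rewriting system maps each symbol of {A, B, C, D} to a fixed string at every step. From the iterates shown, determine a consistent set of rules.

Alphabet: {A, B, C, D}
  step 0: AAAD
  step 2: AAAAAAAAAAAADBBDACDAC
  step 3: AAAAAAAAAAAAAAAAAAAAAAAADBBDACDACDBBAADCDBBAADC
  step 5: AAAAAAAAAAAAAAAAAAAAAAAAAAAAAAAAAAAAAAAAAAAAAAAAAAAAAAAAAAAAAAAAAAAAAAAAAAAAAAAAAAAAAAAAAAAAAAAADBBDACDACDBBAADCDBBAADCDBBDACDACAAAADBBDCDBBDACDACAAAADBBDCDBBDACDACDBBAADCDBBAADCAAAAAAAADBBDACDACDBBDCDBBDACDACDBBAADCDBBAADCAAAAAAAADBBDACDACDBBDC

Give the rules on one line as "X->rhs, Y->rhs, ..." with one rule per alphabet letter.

  step 2 ⇒ step 3: AAAAAAAAAAAADBBDACDAC ⇒ AA·AA·AA·AA·AA·AA·AA·AA·AA·AA·AA·AA·DBB·DAC·DAC·DBB·AA·DC·DBB·AA·DC
    A ↦ AA
    B ↦ DAC
    C ↦ DC
    D ↦ DBB

A->AA, B->DAC, C->DC, D->DBB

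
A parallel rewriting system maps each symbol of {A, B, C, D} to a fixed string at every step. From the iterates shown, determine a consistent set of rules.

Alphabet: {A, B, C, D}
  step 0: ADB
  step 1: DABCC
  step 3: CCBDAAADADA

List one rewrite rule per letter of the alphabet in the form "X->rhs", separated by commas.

A->DA, B->CC, C->A, D->B

  step 0 ⇒ step 1: ADB ⇒ DA·B·CC
    A ↦ DA
    B ↦ CC
    D ↦ B
    C ↦ A  (constrained at step 1)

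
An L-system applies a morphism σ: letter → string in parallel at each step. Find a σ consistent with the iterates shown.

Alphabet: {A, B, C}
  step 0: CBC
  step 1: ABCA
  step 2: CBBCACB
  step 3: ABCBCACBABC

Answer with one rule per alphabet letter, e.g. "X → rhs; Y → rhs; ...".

A->CB, B->BC, C->A

  step 2 ⇒ step 3: CBBCACB ⇒ A·BC·BC·A·CB·A·BC
    A ↦ CB
    B ↦ BC
    C ↦ A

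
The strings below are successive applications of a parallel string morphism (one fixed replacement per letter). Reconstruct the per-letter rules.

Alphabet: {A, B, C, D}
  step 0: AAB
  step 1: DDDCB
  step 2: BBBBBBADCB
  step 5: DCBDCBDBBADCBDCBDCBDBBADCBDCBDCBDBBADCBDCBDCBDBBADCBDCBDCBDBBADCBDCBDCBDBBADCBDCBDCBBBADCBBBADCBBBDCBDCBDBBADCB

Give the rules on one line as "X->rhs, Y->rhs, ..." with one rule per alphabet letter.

  step 1 ⇒ step 2: DDDCB ⇒ BB·BB·BB·A·DCB
    B ↦ DCB
    C ↦ A
    D ↦ BB
  step 0 ⇒ step 1: AAB ⇒ D·D·DCB
    A ↦ D

A->D, B->DCB, C->A, D->BB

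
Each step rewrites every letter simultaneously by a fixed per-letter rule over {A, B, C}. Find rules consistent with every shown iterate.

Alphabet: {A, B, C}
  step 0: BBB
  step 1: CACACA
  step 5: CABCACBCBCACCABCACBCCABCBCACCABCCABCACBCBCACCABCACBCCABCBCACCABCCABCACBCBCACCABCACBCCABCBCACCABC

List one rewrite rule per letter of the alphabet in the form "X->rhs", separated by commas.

A->AC, B->CA, C->BC

  step 0 ⇒ step 1: BBB ⇒ CA·CA·CA
    B ↦ CA
    A ↦ AC  (constrained at step 1)
    C ↦ BC  (constrained at step 1)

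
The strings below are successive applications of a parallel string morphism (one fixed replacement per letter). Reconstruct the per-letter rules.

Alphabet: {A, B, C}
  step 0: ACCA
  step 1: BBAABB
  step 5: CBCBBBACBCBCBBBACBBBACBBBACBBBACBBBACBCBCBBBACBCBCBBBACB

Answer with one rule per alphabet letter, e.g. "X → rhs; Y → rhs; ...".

A->BB, B->CB, C->A

  step 0 ⇒ step 1: ACCA ⇒ BB·A·A·BB
    A ↦ BB
    C ↦ A
    B ↦ CB  (constrained at step 1)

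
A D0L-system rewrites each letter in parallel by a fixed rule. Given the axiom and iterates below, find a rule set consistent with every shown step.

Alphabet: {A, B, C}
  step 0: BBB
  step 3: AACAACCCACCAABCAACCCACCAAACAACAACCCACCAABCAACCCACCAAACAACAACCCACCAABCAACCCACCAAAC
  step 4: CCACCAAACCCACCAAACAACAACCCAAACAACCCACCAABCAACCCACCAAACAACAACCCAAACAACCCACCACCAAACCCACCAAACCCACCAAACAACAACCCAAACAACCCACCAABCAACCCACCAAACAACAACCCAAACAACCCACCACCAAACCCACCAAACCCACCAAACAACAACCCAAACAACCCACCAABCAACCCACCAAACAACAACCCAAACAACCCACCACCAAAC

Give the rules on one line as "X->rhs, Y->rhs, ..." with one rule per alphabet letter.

A->CCA, B->ABC, C->AAC

  step 3 ⇒ step 4: AACAACCCACCAABCAACCCACCAAACAACAACCCACCAABCAACCCACCAAACAACAACCCACCAABCAACCCACCAAAC ⇒ CCA·CCA·AAC·CCA·CCA·AAC·AAC·AAC·CCA·AAC·AAC·CCA·CCA·ABC·AAC·CCA·CCA·AAC·AAC·AAC·CCA·AAC·AAC·CCA·CCA·CCA·AAC·CCA·CCA·AAC·CCA·CCA·AAC·AAC·AAC·CCA·AAC·AAC·CCA·CCA·ABC·AAC·CCA·CCA·AAC·AAC·AAC·CCA·AAC·AAC·CCA·CCA·CCA·AAC·CCA·CCA·AAC·CCA·CCA·AAC·AAC·AAC·CCA·AAC·AAC·CCA·CCA·ABC·AAC·CCA·CCA·AAC·AAC·AAC·CCA·AAC·AAC·CCA·CCA·CCA·AAC
    A ↦ CCA
    B ↦ ABC
    C ↦ AAC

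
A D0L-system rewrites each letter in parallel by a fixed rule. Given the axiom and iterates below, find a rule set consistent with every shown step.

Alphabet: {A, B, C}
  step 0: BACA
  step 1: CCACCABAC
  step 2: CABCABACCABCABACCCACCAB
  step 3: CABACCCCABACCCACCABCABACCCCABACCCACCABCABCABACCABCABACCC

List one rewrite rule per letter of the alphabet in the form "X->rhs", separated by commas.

  step 2 ⇒ step 3: CABCABACCABCABACCCACCAB ⇒ CAB·AC·CC·CAB·AC·CC·AC·CAB·CAB·AC·CC·CAB·AC·CC·AC·CAB·CAB·CAB·AC·CAB·CAB·AC·CC
    A ↦ AC
    B ↦ CC
    C ↦ CAB

A->AC, B->CC, C->CAB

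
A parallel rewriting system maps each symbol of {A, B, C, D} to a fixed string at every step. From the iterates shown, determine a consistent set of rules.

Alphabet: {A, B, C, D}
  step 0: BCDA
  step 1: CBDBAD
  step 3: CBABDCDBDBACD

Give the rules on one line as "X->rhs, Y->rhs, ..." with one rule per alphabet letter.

  step 0 ⇒ step 1: BCDA ⇒ C·BD·BA·D
    A ↦ D
    B ↦ C
    C ↦ BD
    D ↦ BA

A->D, B->C, C->BD, D->BA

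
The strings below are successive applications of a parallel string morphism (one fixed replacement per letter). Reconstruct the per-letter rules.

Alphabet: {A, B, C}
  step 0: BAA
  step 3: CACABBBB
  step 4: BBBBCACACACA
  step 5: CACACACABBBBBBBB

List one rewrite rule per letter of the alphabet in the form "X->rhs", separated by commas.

  step 4 ⇒ step 5: BBBBCACACACA ⇒ CA·CA·CA·CA·B·B·B·B·B·B·B·B
    A ↦ B
    B ↦ CA
    C ↦ B

A->B, B->CA, C->B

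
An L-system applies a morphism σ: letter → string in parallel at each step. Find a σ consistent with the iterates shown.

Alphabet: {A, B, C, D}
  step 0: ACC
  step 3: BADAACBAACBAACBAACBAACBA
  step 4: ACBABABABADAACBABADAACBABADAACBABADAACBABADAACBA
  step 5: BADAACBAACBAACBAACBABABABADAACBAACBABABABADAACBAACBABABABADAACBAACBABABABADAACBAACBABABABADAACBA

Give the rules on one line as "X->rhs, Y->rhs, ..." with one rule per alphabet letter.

  step 4 ⇒ step 5: ACBABABABADAACBABADAACBABADAACBABADAACBABADAACBA ⇒ BA·DA·AC·BA·AC·BA·AC·BA·AC·BA·BA·BA·BA·DA·AC·BA·AC·BA·BA·BA·BA·DA·AC·BA·AC·BA·BA·BA·BA·DA·AC·BA·AC·BA·BA·BA·BA·DA·AC·BA·AC·BA·BA·BA·BA·DA·AC·BA
    A ↦ BA
    B ↦ AC
    C ↦ DA
    D ↦ BA

A->BA, B->AC, C->DA, D->BA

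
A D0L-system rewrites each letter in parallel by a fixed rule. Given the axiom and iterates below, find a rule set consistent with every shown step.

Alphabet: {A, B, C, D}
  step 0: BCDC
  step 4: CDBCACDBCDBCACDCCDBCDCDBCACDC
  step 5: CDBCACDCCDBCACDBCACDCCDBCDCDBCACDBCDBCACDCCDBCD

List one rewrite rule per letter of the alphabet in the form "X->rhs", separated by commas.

A->C, B->CA, C->CD, D->B

  step 4 ⇒ step 5: CDBCACDBCDBCACDCCDBCDCDBCACDC ⇒ CD·B·CA·CD·C·CD·B·CA·CD·B·CA·CD·C·CD·B·CD·CD·B·CA·CD·B·CD·B·CA·CD·C·CD·B·CD
    A ↦ C
    B ↦ CA
    C ↦ CD
    D ↦ B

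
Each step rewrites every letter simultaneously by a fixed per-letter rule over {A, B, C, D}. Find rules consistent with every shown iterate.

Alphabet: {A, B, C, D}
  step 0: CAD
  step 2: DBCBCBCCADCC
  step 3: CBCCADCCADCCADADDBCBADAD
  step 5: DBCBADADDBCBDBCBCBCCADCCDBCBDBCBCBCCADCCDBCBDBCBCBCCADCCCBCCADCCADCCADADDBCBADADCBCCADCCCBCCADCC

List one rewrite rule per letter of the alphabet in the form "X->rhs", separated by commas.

A->DB, B->CC, C->AD, D->CB

  step 2 ⇒ step 3: DBCBCBCCADCC ⇒ CB·CC·AD·CC·AD·CC·AD·AD·DB·CB·AD·AD
    A ↦ DB
    B ↦ CC
    C ↦ AD
    D ↦ CB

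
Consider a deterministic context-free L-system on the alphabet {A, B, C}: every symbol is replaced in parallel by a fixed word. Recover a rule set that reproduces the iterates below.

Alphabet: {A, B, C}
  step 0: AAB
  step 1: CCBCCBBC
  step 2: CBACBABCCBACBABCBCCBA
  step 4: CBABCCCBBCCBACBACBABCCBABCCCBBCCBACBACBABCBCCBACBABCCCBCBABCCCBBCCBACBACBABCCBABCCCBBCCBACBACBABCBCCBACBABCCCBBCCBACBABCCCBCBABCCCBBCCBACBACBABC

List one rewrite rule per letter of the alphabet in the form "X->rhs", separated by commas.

A->CCB, B->BC, C->CBA

  step 1 ⇒ step 2: CCBCCBBC ⇒ CBA·CBA·BC·CBA·CBA·BC·BC·CBA
    B ↦ BC
    C ↦ CBA
  step 0 ⇒ step 1: AAB ⇒ CCB·CCB·BC
    A ↦ CCB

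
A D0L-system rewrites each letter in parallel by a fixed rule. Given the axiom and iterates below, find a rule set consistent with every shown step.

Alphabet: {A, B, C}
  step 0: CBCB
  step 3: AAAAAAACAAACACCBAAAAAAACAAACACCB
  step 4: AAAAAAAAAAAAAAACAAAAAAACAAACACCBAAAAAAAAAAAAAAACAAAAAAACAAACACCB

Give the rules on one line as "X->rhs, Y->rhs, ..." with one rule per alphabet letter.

A->AA, B->CB, C->AC

  step 3 ⇒ step 4: AAAAAAACAAACACCBAAAAAAACAAACACCB ⇒ AA·AA·AA·AA·AA·AA·AA·AC·AA·AA·AA·AC·AA·AC·AC·CB·AA·AA·AA·AA·AA·AA·AA·AC·AA·AA·AA·AC·AA·AC·AC·CB
    A ↦ AA
    B ↦ CB
    C ↦ AC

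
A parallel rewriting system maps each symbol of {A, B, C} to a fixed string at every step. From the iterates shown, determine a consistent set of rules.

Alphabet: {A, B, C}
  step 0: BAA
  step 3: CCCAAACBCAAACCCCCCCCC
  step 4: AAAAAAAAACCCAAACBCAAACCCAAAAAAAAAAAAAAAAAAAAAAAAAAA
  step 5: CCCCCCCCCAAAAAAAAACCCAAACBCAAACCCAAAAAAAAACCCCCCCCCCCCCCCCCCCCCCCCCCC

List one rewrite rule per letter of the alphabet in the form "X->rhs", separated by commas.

A->C, B->CBC, C->AAA

  step 4 ⇒ step 5: AAAAAAAAACCCAAACBCAAACCCAAAAAAAAAAAAAAAAAAAAAAAAAAA ⇒ C·C·C·C·C·C·C·C·C·AAA·AAA·AAA·C·C·C·AAA·CBC·AAA·C·C·C·AAA·AAA·AAA·C·C·C·C·C·C·C·C·C·C·C·C·C·C·C·C·C·C·C·C·C·C·C·C·C·C·C
    A ↦ C
    B ↦ CBC
    C ↦ AAA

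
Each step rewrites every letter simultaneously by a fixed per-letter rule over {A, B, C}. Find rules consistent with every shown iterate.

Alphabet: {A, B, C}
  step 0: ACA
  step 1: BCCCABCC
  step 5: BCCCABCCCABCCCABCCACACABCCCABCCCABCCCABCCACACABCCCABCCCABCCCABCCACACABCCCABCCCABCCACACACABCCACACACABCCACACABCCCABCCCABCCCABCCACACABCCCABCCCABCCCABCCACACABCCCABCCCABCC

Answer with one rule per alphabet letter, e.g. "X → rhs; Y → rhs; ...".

  step 0 ⇒ step 1: ACA ⇒ BCC·CA·BCC
    A ↦ BCC
    C ↦ CA
    B ↦ A  (constrained at step 1)

A->BCC, B->A, C->CA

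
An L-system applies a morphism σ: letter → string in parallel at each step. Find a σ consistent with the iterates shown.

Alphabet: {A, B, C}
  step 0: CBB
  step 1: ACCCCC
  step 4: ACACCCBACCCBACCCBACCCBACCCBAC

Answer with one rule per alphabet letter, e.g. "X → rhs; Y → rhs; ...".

  step 0 ⇒ step 1: CBB ⇒ AC·CC·CC
    B ↦ CC
    C ↦ AC
    A ↦ B  (constrained at step 1)

A->B, B->CC, C->AC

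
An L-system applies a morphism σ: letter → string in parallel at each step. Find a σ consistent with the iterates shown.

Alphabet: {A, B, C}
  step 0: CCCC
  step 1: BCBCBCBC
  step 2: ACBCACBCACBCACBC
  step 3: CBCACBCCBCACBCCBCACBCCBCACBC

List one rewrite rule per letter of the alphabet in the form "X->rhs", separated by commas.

A->C, B->AC, C->BC

  step 2 ⇒ step 3: ACBCACBCACBCACBC ⇒ C·BC·AC·BC·C·BC·AC·BC·C·BC·AC·BC·C·BC·AC·BC
    A ↦ C
    B ↦ AC
    C ↦ BC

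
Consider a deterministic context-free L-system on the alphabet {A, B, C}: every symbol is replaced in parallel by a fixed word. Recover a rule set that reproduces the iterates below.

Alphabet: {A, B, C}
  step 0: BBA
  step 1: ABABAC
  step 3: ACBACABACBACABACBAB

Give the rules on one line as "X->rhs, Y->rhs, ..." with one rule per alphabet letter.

A->AC, B->AB, C->B

  step 0 ⇒ step 1: BBA ⇒ AB·AB·AC
    A ↦ AC
    B ↦ AB
    C ↦ B  (constrained at step 1)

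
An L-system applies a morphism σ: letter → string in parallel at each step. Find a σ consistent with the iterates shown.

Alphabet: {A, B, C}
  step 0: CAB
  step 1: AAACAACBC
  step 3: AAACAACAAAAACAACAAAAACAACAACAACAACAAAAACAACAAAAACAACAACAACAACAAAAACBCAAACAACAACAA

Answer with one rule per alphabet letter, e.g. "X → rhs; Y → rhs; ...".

A->CAA, B->CBC, C->AAA

  step 0 ⇒ step 1: CAB ⇒ AAA·CAA·CBC
    A ↦ CAA
    B ↦ CBC
    C ↦ AAA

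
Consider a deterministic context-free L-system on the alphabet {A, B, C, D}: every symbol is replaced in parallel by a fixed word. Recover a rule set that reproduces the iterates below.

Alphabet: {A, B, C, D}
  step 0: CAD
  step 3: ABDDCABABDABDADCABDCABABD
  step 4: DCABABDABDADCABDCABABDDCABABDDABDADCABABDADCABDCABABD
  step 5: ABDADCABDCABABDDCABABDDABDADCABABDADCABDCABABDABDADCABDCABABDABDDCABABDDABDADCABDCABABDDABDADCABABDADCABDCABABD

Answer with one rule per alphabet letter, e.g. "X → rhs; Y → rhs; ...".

  step 4 ⇒ step 5: DCABABDABDADCABDCABABDDCABABDDABDADCABABDADCABDCABABD ⇒ ABD·A·D·CAB·D·CAB·ABD·D·CAB·ABD·D·ABD·A·D·CAB·ABD·A·D·CAB·D·CAB·ABD·ABD·A·D·CAB·D·CAB·ABD·ABD·D·CAB·ABD·D·ABD·A·D·CAB·D·CAB·ABD·D·ABD·A·D·CAB·ABD·A·D·CAB·D·CAB·ABD
    A ↦ D
    B ↦ CAB
    C ↦ A
    D ↦ ABD

A->D, B->CAB, C->A, D->ABD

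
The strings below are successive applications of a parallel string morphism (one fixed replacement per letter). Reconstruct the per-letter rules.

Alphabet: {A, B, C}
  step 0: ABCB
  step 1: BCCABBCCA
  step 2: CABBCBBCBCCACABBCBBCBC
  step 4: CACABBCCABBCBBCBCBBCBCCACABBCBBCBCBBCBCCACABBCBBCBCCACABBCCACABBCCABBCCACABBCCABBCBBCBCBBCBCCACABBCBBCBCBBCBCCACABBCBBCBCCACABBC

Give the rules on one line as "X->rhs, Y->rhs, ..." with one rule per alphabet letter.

A->BC, B->CA, C->BBC

  step 1 ⇒ step 2: BCCABBCCA ⇒ CA·BBC·BBC·BC·CA·CA·BBC·BBC·BC
    A ↦ BC
    B ↦ CA
    C ↦ BBC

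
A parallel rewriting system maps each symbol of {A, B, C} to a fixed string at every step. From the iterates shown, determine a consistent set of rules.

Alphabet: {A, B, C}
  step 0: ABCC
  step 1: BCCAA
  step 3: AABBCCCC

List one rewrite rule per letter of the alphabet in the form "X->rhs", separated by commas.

  step 0 ⇒ step 1: ABCC ⇒ B·CC·A·A
    A ↦ B
    B ↦ CC
    C ↦ A

A->B, B->CC, C->A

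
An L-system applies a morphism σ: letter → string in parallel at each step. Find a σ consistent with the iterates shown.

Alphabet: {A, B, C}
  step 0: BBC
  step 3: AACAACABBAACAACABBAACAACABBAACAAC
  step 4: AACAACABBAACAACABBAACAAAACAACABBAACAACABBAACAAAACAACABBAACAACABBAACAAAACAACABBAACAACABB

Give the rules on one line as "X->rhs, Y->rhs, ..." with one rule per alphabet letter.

A->AAC, B->A, C->ABB

  step 3 ⇒ step 4: AACAACABBAACAACABBAACAACABBAACAAC ⇒ AAC·AAC·ABB·AAC·AAC·ABB·AAC·A·A·AAC·AAC·ABB·AAC·AAC·ABB·AAC·A·A·AAC·AAC·ABB·AAC·AAC·ABB·AAC·A·A·AAC·AAC·ABB·AAC·AAC·ABB
    A ↦ AAC
    B ↦ A
    C ↦ ABB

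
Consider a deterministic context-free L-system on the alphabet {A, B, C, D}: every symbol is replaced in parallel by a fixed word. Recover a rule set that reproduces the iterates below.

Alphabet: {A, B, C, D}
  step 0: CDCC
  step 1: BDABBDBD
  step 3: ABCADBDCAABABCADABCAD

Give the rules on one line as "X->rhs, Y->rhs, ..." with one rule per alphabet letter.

A->CA, B->D, C->BD, D->AB

  step 0 ⇒ step 1: CDCC ⇒ BD·AB·BD·BD
    C ↦ BD
    D ↦ AB
    A ↦ CA  (constrained at step 1)
    B ↦ D  (constrained at step 1)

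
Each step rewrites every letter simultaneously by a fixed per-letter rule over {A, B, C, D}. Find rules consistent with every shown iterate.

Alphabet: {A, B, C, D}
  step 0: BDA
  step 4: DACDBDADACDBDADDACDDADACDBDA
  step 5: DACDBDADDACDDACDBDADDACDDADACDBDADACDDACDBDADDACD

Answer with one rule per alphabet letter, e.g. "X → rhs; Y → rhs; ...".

  step 4 ⇒ step 5: DACDBDADACDBDADDACDDADACDBDA ⇒ DA·CD·B·DA·D·DA·CD·DA·CD·B·DA·D·DA·CD·DA·DA·CD·B·DA·DA·CD·DA·CD·B·DA·D·DA·CD
    A ↦ CD
    B ↦ D
    C ↦ B
    D ↦ DA

A->CD, B->D, C->B, D->DA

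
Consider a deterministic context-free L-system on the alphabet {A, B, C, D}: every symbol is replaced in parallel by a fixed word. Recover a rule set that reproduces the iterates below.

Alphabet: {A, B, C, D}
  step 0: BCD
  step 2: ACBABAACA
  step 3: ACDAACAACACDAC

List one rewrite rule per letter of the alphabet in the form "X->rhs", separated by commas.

A->AC, B->A, C->D, D->BAB

  step 2 ⇒ step 3: ACBABAACA ⇒ AC·D·A·AC·A·AC·AC·D·AC
    A ↦ AC
    B ↦ A
    C ↦ D
    D ↦ BAB  (constrained at step 0)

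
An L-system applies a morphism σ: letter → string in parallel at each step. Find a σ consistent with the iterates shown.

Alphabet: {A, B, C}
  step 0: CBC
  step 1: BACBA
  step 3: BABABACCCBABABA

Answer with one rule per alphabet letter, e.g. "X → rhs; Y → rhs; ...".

A->CC, B->C, C->BA

  step 0 ⇒ step 1: CBC ⇒ BA·C·BA
    B ↦ C
    C ↦ BA
    A ↦ CC  (constrained at step 1)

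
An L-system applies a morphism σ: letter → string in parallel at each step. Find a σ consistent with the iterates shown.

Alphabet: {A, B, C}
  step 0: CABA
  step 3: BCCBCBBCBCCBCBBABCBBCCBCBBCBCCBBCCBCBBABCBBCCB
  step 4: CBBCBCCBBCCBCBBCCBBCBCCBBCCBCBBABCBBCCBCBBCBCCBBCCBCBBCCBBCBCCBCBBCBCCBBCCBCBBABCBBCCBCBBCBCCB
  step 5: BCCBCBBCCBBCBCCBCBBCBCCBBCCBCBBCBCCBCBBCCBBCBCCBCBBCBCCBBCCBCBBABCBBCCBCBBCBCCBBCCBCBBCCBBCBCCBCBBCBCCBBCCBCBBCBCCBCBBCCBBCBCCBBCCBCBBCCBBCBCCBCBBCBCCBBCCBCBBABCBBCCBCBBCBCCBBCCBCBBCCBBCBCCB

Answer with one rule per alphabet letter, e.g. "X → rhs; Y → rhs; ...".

  step 4 ⇒ step 5: CBBCBCCBBCCBCBBCCBBCBCCBBCCBCBBABCBBCCBCBBCBCCBBCCBCBBCCBBCBCCBCBBCBCCBBCCBCBBABCBBCCBCBBCBCCB ⇒ BC·CB·CB·BC·CB·BC·BC·CB·CB·BC·BC·CB·BC·CB·CB·BC·BC·CB·CB·BC·CB·BC·BC·CB·CB·BC·BC·CB·BC·CB·CB·BAB·CB·BC·CB·CB·BC·BC·CB·BC·CB·CB·BC·CB·BC·BC·CB·CB·BC·BC·CB·BC·CB·CB·BC·BC·CB·CB·BC·CB·BC·BC·CB·BC·CB·CB·BC·CB·BC·BC·CB·CB·BC·BC·CB·BC·CB·CB·BAB·CB·BC·CB·CB·BC·BC·CB·BC·CB·CB·BC·CB·BC·BC·CB
    A ↦ BAB
    B ↦ CB
    C ↦ BC

A->BAB, B->CB, C->BC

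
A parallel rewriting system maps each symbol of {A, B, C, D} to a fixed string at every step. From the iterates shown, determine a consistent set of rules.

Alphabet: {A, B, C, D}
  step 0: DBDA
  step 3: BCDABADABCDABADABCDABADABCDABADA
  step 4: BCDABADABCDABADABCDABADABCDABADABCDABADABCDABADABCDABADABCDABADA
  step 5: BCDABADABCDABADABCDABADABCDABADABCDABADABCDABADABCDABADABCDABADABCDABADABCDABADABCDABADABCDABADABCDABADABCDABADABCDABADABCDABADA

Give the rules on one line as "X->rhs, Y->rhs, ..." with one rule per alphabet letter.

A->DA, B->BC, C->DA, D->BA

  step 4 ⇒ step 5: BCDABADABCDABADABCDABADABCDABADABCDABADABCDABADABCDABADABCDABADA ⇒ BC·DA·BA·DA·BC·DA·BA·DA·BC·DA·BA·DA·BC·DA·BA·DA·BC·DA·BA·DA·BC·DA·BA·DA·BC·DA·BA·DA·BC·DA·BA·DA·BC·DA·BA·DA·BC·DA·BA·DA·BC·DA·BA·DA·BC·DA·BA·DA·BC·DA·BA·DA·BC·DA·BA·DA·BC·DA·BA·DA·BC·DA·BA·DA
    A ↦ DA
    B ↦ BC
    C ↦ DA
    D ↦ BA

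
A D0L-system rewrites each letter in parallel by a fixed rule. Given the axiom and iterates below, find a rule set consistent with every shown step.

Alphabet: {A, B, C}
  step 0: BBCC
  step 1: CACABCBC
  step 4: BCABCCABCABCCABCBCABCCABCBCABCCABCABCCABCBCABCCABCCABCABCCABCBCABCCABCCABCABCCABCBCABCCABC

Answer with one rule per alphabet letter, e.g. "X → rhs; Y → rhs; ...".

  step 0 ⇒ step 1: BBCC ⇒ CA·CA·BC·BC
    B ↦ CA
    C ↦ BC
    A ↦ ABC  (constrained at step 1)

A->ABC, B->CA, C->BC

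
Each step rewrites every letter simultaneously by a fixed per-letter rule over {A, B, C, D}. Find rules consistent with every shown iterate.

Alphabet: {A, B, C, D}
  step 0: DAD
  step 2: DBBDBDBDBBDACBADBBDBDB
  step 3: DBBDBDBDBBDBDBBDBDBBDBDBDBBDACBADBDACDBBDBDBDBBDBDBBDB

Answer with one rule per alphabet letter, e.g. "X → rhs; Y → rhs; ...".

  step 2 ⇒ step 3: DBBDBDBDBBDACBADBBDBDB ⇒ DBB·DB·DB·DBB·DB·DBB·DB·DBB·DB·DB·DBB·DAC·BA·DB·DAC·DBB·DB·DB·DBB·DB·DBB·DB
    A ↦ DAC
    B ↦ DB
    C ↦ BA
    D ↦ DBB

A->DAC, B->DB, C->BA, D->DBB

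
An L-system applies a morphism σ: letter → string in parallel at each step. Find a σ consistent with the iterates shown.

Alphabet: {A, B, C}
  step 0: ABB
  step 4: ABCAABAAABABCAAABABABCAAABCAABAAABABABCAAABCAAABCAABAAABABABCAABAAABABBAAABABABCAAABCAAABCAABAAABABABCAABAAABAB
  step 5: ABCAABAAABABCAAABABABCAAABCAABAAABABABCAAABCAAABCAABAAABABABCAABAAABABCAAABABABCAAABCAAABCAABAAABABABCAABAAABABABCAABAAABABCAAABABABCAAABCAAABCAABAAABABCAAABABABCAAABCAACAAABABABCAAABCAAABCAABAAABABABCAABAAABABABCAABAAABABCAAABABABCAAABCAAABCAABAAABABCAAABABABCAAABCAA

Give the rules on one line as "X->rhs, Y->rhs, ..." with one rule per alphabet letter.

A->AB, B->CAA, C->BAA

  step 4 ⇒ step 5: ABCAABAAABABCAAABABABCAAABCAABAAABABABCAAABCAAABCAABAAABABABCAABAAABABBAAABABABCAAABCAAABCAABAAABABABCAABAAABAB ⇒ AB·CAA·BAA·AB·AB·CAA·AB·AB·AB·CAA·AB·CAA·BAA·AB·AB·AB·CAA·AB·CAA·AB·CAA·BAA·AB·AB·AB·CAA·BAA·AB·AB·CAA·AB·AB·AB·CAA·AB·CAA·AB·CAA·BAA·AB·AB·AB·CAA·BAA·AB·AB·AB·CAA·BAA·AB·AB·CAA·AB·AB·AB·CAA·AB·CAA·AB·CAA·BAA·AB·AB·CAA·AB·AB·AB·CAA·AB·CAA·CAA·AB·AB·AB·CAA·AB·CAA·AB·CAA·BAA·AB·AB·AB·CAA·BAA·AB·AB·AB·CAA·BAA·AB·AB·CAA·AB·AB·AB·CAA·AB·CAA·AB·CAA·BAA·AB·AB·CAA·AB·AB·AB·CAA·AB·CAA
    A ↦ AB
    B ↦ CAA
    C ↦ BAA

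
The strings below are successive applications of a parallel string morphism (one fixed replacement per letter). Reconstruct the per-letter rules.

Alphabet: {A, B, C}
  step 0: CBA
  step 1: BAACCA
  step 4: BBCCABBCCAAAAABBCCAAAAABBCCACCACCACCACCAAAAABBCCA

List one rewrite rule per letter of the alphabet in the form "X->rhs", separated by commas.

A->CCA, B->AA, C->B

  step 0 ⇒ step 1: CBA ⇒ B·AA·CCA
    A ↦ CCA
    B ↦ AA
    C ↦ B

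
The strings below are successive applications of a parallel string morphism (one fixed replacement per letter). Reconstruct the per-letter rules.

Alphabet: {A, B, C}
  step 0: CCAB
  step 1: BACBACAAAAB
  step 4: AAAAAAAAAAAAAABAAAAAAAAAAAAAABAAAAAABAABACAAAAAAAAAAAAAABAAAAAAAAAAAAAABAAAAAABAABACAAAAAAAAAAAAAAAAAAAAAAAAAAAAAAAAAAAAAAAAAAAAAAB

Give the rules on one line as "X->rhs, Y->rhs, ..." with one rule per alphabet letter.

A->AA, B->AAB, C->BAC

  step 0 ⇒ step 1: CCAB ⇒ BAC·BAC·AA·AAB
    A ↦ AA
    B ↦ AAB
    C ↦ BAC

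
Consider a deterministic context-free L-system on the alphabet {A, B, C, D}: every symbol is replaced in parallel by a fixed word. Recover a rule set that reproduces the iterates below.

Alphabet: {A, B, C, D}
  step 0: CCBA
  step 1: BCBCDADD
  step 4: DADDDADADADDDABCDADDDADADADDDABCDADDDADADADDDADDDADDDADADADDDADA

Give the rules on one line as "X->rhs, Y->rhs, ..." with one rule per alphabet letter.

A->DD, B->DA, C->BC, D->DA

  step 0 ⇒ step 1: CCBA ⇒ BC·BC·DA·DD
    A ↦ DD
    B ↦ DA
    C ↦ BC
    D ↦ DA  (constrained at step 1)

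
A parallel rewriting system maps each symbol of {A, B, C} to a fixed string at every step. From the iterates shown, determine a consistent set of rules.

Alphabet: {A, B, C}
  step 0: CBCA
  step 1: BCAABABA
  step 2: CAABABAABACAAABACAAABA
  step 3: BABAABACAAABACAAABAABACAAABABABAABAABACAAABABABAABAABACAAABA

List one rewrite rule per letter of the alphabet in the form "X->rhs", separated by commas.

  step 2 ⇒ step 3: CAABABAABACAAABACAAABA ⇒ B·ABA·ABA·CAA·ABA·CAA·ABA·ABA·CAA·ABA·B·ABA·ABA·ABA·CAA·ABA·B·ABA·ABA·ABA·CAA·ABA
    A ↦ ABA
    B ↦ CAA
    C ↦ B

A->ABA, B->CAA, C->B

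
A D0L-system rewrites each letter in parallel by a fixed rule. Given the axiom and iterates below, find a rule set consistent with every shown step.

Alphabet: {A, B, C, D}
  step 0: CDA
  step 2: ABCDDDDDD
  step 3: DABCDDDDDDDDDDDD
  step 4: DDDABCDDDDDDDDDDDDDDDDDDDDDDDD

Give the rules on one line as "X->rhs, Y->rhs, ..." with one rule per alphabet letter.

A->D, B->A, C->BC, D->DD

  step 3 ⇒ step 4: DABCDDDDDDDDDDDD ⇒ DD·D·A·BC·DD·DD·DD·DD·DD·DD·DD·DD·DD·DD·DD·DD
    A ↦ D
    B ↦ A
    C ↦ BC
    D ↦ DD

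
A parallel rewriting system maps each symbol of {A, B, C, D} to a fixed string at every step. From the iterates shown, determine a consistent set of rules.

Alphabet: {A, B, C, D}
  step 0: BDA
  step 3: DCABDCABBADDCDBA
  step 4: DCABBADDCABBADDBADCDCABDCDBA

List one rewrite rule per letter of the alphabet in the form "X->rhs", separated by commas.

  step 3 ⇒ step 4: DCABDCABBADDCDBA ⇒ DC·AB·BA·D·DC·AB·BA·D·D·BA·DC·DC·AB·DC·D·BA
    A ↦ BA
    B ↦ D
    C ↦ AB
    D ↦ DC

A->BA, B->D, C->AB, D->DC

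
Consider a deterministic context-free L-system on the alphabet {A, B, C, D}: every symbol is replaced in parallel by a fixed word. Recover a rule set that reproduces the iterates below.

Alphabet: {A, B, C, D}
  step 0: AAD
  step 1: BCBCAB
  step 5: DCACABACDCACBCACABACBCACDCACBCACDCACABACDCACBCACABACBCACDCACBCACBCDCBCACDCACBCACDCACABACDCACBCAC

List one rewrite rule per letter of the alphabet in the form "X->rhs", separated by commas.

  step 0 ⇒ step 1: AAD ⇒ BC·BC·AB
    A ↦ BC
    D ↦ AB
    B ↦ DC  (constrained at step 1)
    C ↦ AC  (constrained at step 1)

A->BC, B->DC, C->AC, D->AB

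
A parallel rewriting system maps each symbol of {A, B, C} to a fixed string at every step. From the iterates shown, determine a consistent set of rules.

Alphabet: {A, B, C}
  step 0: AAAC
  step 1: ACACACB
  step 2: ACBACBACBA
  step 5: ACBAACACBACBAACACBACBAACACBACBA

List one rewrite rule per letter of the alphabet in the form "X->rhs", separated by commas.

A->AC, B->A, C->B

  step 1 ⇒ step 2: ACACACB ⇒ AC·B·AC·B·AC·B·A
    A ↦ AC
    B ↦ A
    C ↦ B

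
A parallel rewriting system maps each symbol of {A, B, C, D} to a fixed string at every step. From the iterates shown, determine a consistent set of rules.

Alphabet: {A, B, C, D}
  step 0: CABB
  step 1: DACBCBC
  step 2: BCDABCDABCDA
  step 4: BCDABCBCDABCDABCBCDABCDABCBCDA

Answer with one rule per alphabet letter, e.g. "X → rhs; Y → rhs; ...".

  step 1 ⇒ step 2: DACBCBC ⇒ B·C·DA·BC·DA·BC·DA
    A ↦ C
    B ↦ BC
    C ↦ DA
    D ↦ B

A->C, B->BC, C->DA, D->B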